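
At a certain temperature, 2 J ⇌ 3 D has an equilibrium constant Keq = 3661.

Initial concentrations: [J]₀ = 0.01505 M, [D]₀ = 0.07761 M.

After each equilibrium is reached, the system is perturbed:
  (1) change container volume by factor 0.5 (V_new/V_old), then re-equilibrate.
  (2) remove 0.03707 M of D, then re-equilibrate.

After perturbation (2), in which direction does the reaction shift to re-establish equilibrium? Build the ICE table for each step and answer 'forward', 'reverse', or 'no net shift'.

Direction: forward

Q₀ = 2.064 vs Keq = 3661 ⇒ Q<K, forward
Step 1:
                    J           D
  Initial     0.01505     0.07761
  Change     -0.01453      0.0218
  Equil    5.1800e-04     0.09941
  solve Keq expr → x = 0.007266; check Q = 3661
Then change container volume by factor 0.5 (V_new/V_old).
Step 2:
                    J           D
  Initial    0.001036      0.1988
  Change   4.2213e-04 -6.3320e-04
  Equil      0.001458      0.1982
  solve Keq expr → x = -2.1107e-04; check Q = 3661
Then remove 0.03707 M of D.
Step 3:
                    J           D
  Initial    0.001458      0.1611
  Change  -3.8361e-04  5.7542e-04
  Equil      0.001075      0.1617
  solve Keq expr → x = 1.9181e-04; check Q = 3661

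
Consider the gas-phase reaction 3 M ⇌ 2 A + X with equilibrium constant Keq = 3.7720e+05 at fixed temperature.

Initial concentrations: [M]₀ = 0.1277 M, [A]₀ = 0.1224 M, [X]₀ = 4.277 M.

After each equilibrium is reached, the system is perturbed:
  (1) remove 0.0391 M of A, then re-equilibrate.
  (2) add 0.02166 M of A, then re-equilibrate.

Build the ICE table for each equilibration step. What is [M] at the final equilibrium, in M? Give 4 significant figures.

Q₀ = 30.77 vs Keq = 3.7720e+05 ⇒ Q<K, forward
Step 1:
                   M          A          X
  Initial     0.1277     0.1224      4.277
  Change     -0.1199    0.07996    0.03998
  Equil     0.007767     0.2024      4.317
  solve Keq expr → x = 0.03998; check Q = 3.7720e+05
Then remove 0.0391 M of A.
Step 2:
                   M          A          X
  Initial   0.007767     0.1633      4.317
  Change   -0.001017 6.7808e-04 3.3904e-04
  Equil      0.00675     0.1639      4.317
  solve Keq expr → x = 3.3904e-04; check Q = 3.7720e+05
Then add 0.02166 M of A.
Step 3:
                   M          A          X
  Initial    0.00675     0.1856      4.317
  Change  5.7207e-04 -3.8138e-04 -1.9069e-04
  Equil     0.007322     0.1852      4.317
  solve Keq expr → x = -1.9069e-04; check Q = 3.7720e+05

[M]_eq = 0.007322 M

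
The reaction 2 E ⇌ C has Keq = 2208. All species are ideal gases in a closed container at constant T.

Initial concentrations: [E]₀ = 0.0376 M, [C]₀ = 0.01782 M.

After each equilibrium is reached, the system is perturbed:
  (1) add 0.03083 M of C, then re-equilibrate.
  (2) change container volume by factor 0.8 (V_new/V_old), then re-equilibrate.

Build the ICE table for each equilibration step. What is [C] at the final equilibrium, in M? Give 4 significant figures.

[C]_eq = 0.08128 M

Q₀ = 12.6 vs Keq = 2208 ⇒ Q<K, forward
Step 1:
                   E          C
  I           0.0376    0.01782
  C         -0.03364    0.01682
  E         0.003961    0.03464
  solve Keq expr → x = 0.01682; check Q = 2208
Then add 0.03083 M of C.
Step 2:
                   E          C
  I         0.003961    0.06547
  C         0.001454 -7.2706e-04
  E         0.005415    0.06474
  solve Keq expr → x = -7.2706e-04; check Q = 2208
Then change container volume by factor 0.8 (V_new/V_old).
Step 3:
                   E          C
  I         0.006769    0.08093
  C       -7.0149e-04 3.5074e-04
  E         0.006067    0.08128
  solve Keq expr → x = 3.5074e-04; check Q = 2208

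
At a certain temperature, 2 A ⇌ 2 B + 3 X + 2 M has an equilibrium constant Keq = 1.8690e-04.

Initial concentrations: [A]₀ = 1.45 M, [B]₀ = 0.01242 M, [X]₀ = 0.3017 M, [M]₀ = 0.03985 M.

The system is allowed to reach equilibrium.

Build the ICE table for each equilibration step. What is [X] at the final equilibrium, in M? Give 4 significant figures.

[X]_eq = 0.5664 M

Q₀ = 3.1996e-09 vs Keq = 1.8690e-04 ⇒ Q<K, forward
Step 1:
                    A           B           X           M
  init           1.45     0.01242      0.3017     0.03985
  Δ           -0.1764      0.1764      0.2647      0.1764
  eq            1.274      0.1889      0.5664      0.2163
  solve Keq expr → x = 0.08822; check Q = 1.8690e-04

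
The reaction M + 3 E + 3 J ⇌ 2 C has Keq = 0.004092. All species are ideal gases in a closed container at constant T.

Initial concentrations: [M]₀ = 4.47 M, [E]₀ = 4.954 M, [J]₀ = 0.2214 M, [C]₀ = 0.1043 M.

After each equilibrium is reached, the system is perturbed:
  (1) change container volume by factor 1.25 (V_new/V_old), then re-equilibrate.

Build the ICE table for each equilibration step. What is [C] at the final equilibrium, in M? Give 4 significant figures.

[C]_eq = 0.07718 M

Q₀ = 0.001844 vs Keq = 0.004092 ⇒ Q<K, forward
Step 1:
                    M           E           J           C
  Initial        4.47       4.954      0.2214      0.1043
  Change    -0.009861    -0.02958    -0.02958     0.01972
  Equil          4.46       4.924      0.1918       0.124
  solve Keq expr → x = 0.009861; check Q = 0.004092
Then change container volume by factor 1.25 (V_new/V_old).
Step 2:
                    M           E           J           C
  Initial       3.568        3.94      0.1535     0.09922
  Change      0.01102     0.03306     0.03306    -0.02204
  Equil         3.579       3.973      0.1865     0.07718
  solve Keq expr → x = -0.01102; check Q = 0.004092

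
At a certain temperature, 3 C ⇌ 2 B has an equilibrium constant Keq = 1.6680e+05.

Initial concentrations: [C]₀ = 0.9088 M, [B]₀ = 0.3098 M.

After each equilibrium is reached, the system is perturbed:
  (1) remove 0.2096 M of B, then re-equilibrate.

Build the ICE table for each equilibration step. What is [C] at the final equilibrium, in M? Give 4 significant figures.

Q₀ = 0.1279 vs Keq = 1.6680e+05 ⇒ Q<K, forward
Step 1:
                  C         B
  init       0.9088    0.3098
  Δ         -0.8918    0.5945
  eq        0.01699    0.9043
  solve Keq expr → x = 0.2973; check Q = 1.6680e+05
Then remove 0.2096 M of B.
Step 2:
                  C         B
  init      0.01699    0.6947
  Δ       -0.002714  0.001809
  eq        0.01427    0.6966
  solve Keq expr → x = 9.0459e-04; check Q = 1.6680e+05

[C]_eq = 0.01427 M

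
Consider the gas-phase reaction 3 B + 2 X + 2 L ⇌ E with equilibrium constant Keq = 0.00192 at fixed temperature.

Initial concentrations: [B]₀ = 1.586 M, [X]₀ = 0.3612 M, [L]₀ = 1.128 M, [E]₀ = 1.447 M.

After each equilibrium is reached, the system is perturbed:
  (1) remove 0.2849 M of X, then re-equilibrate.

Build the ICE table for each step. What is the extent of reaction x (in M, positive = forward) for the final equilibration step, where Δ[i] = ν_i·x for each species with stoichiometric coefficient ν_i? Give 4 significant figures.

x = -0.04782 M

Q₀ = 2.185 vs Keq = 0.00192 ⇒ Q>K, reverse
Step 1:
                    B           X           L           E
  Initial       1.586      0.3612       1.128       1.447
  Change        1.745       1.163       1.163     -0.5816
  Equil         3.331       1.524       2.291      0.8654
  solve Keq expr → x = -0.5816; check Q = 0.00192
Then remove 0.2849 M of X.
Step 2:
                    B           X           L           E
  Initial       3.331       1.239       2.291      0.8654
  Change       0.1435     0.09564     0.09564    -0.04782
  Equil         3.474       1.335       2.387      0.8176
  solve Keq expr → x = -0.04782; check Q = 0.00192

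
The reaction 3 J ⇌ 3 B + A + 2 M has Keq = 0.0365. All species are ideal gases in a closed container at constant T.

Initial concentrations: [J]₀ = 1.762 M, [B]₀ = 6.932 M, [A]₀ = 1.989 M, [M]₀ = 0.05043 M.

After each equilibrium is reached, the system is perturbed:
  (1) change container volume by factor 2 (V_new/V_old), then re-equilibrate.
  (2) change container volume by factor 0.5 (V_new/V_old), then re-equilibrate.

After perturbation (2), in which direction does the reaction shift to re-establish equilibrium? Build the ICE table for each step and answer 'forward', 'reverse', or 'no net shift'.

Direction: reverse

Q₀ = 0.308 vs Keq = 0.0365 ⇒ Q>K, reverse
Step 1:
                    J           B           A           M
  init          1.762       6.932       1.989     0.05043
  Δ           0.04813    -0.04813    -0.01604    -0.03209
  eq             1.81       6.884       1.973     0.01834
  solve Keq expr → x = -0.01604; check Q = 0.0365
Then change container volume by factor 2 (V_new/V_old).
Step 2:
                    J           B           A           M
  init         0.9051       3.442      0.9865     0.00917
  Δ          -0.02315     0.02315    0.007716     0.01543
  eq           0.8819       3.465      0.9942      0.0246
  solve Keq expr → x = 0.007716; check Q = 0.0365
Then change container volume by factor 0.5 (V_new/V_old).
Step 3:
                    J           B           A           M
  init          1.764        6.93       1.988     0.04921
  Δ            0.0463     -0.0463    -0.01543    -0.03087
  eq             1.81       6.884       1.973     0.01834
  solve Keq expr → x = -0.01543; check Q = 0.0365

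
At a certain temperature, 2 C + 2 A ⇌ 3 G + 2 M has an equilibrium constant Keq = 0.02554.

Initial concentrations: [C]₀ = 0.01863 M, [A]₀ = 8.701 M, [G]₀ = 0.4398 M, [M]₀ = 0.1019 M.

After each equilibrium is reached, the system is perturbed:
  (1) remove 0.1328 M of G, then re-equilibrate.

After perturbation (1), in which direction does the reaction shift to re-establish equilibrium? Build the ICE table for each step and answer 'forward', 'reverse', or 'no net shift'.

Q₀ = 0.03362 vs Keq = 0.02554 ⇒ Q>K, reverse
Step 1:
                   C          A          G          M
  init       0.01863      8.701     0.4398     0.1019
  Δ          0.00208    0.00208   -0.00312   -0.00208
  eq         0.02071      8.703     0.4367    0.09982
  solve Keq expr → x = -0.00104; check Q = 0.02554
Then remove 0.1328 M of G.
Step 2:
                   C          A          G          M
  init       0.02071      8.703     0.3039    0.09982
  Δ        -0.007131  -0.007131     0.0107   0.007131
  eq         0.01358      8.696     0.3146      0.107
  solve Keq expr → x = 0.003566; check Q = 0.02554

Direction: forward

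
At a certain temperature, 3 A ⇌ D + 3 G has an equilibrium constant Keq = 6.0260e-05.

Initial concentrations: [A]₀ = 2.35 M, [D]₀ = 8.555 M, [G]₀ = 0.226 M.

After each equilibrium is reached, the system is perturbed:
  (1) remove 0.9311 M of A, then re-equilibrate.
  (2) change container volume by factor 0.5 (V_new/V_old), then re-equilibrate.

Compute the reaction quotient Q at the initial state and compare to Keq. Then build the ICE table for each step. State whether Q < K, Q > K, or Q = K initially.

Q₀ = 0.007609 vs Keq = 6.0260e-05 ⇒ Q>K, reverse
Step 1:
                   A          D          G
  init          2.35      8.555      0.226
  Δ           0.1774   -0.05915    -0.1774
  eq           2.527      8.496    0.04856
  solve Keq expr → x = -0.05915; check Q = 6.0260e-05
Then remove 0.9311 M of A.
Step 2:
                   A          D          G
  init         1.596      8.496    0.04856
  Δ          0.01755  -0.005848   -0.01755
  eq           1.614       8.49    0.03102
  solve Keq expr → x = -0.005848; check Q = 6.0260e-05
Then change container volume by factor 0.5 (V_new/V_old).
Step 3:
                   A          D          G
  init         3.228      16.98    0.06203
  Δ           0.0126    -0.0042    -0.0126
  eq            3.24      16.98    0.04943
  solve Keq expr → x = -0.0042; check Q = 6.0260e-05

Q₀ = 0.007609; Q > K (proceeds reverse)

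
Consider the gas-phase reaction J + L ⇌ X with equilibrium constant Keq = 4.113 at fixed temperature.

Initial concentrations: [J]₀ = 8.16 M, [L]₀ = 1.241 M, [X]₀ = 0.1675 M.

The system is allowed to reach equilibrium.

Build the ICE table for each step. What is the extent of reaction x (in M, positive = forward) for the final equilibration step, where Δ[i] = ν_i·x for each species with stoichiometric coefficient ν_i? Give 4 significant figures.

x = 1.194 M

Q₀ = 0.01654 vs Keq = 4.113 ⇒ Q<K, forward
Step 1:
                  J         L         X
  I            8.16     1.241    0.1675
  C          -1.194    -1.194     1.194
  E           6.966    0.0475     1.361
  solve Keq expr → x = 1.194; check Q = 4.113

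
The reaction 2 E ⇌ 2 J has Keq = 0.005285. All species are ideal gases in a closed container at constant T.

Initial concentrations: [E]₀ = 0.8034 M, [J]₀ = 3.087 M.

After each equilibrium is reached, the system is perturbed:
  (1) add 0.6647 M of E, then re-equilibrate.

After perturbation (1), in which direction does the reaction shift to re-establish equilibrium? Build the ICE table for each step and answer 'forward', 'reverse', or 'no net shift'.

Q₀ = 14.76 vs Keq = 0.005285 ⇒ Q>K, reverse
Step 1:
                    E           J
  init         0.8034       3.087
  Δ             2.823      -2.823
  eq            3.627      0.2637
  solve Keq expr → x = -1.412; check Q = 0.005285
Then add 0.6647 M of E.
Step 2:
                    E           J
  init          4.291      0.2637
  Δ          -0.04505     0.04505
  eq            4.246      0.3087
  solve Keq expr → x = 0.02252; check Q = 0.005285

Direction: forward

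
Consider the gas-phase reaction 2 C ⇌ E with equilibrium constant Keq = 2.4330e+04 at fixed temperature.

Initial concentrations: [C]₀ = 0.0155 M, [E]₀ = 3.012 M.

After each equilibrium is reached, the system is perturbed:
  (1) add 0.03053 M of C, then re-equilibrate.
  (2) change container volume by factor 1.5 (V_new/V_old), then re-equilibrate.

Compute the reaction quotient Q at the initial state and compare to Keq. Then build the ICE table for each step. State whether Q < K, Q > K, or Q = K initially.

Q₀ = 1.2537e+04 vs Keq = 2.4330e+04 ⇒ Q<K, forward
Step 1:
                    C           E
  init         0.0155       3.012
  Δ          -0.00437    0.002185
  eq          0.01113       3.014
  solve Keq expr → x = 0.002185; check Q = 2.4330e+04
Then add 0.03053 M of C.
Step 2:
                    C           E
  init        0.04166       3.014
  Δ           -0.0305     0.01525
  eq          0.01116       3.029
  solve Keq expr → x = 0.01525; check Q = 2.4330e+04
Then change container volume by factor 1.5 (V_new/V_old).
Step 3:
                    C           E
  init       0.007439        2.02
  Δ           0.00167 -8.3500e-04
  eq         0.009109       2.019
  solve Keq expr → x = -8.3500e-04; check Q = 2.4330e+04

Q₀ = 1.2537e+04; Q < K (proceeds forward)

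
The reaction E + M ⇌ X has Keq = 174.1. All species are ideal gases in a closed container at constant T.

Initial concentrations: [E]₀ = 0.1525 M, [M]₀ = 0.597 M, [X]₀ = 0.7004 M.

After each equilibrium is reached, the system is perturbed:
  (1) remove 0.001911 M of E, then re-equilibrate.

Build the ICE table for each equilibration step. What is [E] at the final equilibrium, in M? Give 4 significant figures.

Q₀ = 7.693 vs Keq = 174.1 ⇒ Q<K, forward
Step 1:
                  E         M         X
  Initial    0.1525     0.597    0.7004
  Change    -0.1419   -0.1419    0.1419
  Equil     0.01063    0.4551    0.8423
  solve Keq expr → x = 0.1419; check Q = 174.1
Then remove 0.001911 M of E.
Step 2:
                  E         M         X
  Initial  0.008719    0.4551    0.8423
  Change   0.001845  0.001845 -0.001845
  Equil     0.01056     0.457    0.8404
  solve Keq expr → x = -0.001845; check Q = 174.1

[E]_eq = 0.01056 M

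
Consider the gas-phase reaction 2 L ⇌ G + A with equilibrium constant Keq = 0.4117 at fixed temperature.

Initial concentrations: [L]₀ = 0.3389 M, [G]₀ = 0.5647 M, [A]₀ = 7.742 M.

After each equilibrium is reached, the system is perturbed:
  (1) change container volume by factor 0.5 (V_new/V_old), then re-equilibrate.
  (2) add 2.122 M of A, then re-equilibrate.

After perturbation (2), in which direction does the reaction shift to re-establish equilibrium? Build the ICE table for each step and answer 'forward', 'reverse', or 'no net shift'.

Direction: reverse

Q₀ = 38.07 vs Keq = 0.4117 ⇒ Q>K, reverse
Step 1:
                  L         G         A
  Initial    0.3389    0.5647     7.742
  Change     0.9432   -0.4716   -0.4716
  Equil       1.282   0.09309      7.27
  solve Keq expr → x = -0.4716; check Q = 0.4117
Then change container volume by factor 0.5 (V_new/V_old).
Step 2:
                  L         G         A
  Initial     2.564    0.1862     14.54
  Change          0         0         0
  Equil       2.564    0.1862     14.54
  solve Keq expr → x = 0; check Q = 0.4117
Then add 2.122 M of A.
Step 3:
                  L         G         A
  Initial     2.564    0.1862     16.66
  Change    0.03747  -0.01874  -0.01874
  Equil       2.602    0.1674     16.64
  solve Keq expr → x = -0.01874; check Q = 0.4117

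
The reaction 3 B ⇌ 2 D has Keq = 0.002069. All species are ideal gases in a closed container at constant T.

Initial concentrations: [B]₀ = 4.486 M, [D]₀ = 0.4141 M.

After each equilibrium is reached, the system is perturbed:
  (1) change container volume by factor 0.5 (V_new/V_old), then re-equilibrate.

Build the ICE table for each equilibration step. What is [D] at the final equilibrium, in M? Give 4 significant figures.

Q₀ = 0.001899 vs Keq = 0.002069 ⇒ Q<K, forward
Step 1:
                   B          D
  I            4.486     0.4141
  C          -0.0223    0.01487
  E            4.464      0.429
  solve Keq expr → x = 0.007433; check Q = 0.002069
Then change container volume by factor 0.5 (V_new/V_old).
Step 2:
                   B          D
  I            8.927     0.8579
  C          -0.4093     0.2729
  E            8.518      1.131
  solve Keq expr → x = 0.1364; check Q = 0.002069

[D]_eq = 1.131 M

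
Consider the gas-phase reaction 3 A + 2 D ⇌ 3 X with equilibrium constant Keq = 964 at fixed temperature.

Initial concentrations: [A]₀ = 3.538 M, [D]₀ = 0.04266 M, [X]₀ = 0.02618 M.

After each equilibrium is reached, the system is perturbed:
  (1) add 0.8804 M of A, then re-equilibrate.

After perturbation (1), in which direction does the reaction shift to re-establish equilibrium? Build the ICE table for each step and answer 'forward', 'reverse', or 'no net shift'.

Q₀ = 2.2264e-04 vs Keq = 964 ⇒ Q<K, forward
Step 1:
                   A          D          X
  I            3.538    0.04266    0.02618
  C         -0.06379   -0.04253    0.06379
  E            3.474 1.3422e-04    0.08997
  solve Keq expr → x = 0.02126; check Q = 964
Then add 0.8804 M of A.
Step 2:
                   A          D          X
  I            4.355 1.3422e-04    0.08997
  C       -5.7716e-05 -3.8477e-05 5.7716e-05
  E            4.355 9.5742e-05    0.09003
  solve Keq expr → x = 1.9239e-05; check Q = 964

Direction: forward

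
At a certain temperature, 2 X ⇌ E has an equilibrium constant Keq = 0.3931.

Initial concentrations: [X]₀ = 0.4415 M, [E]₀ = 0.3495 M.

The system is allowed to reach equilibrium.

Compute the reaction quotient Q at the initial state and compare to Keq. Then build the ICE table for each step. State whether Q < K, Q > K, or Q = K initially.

Q₀ = 1.793 vs Keq = 0.3931 ⇒ Q>K, reverse
Step 1:
                   X          E
  init        0.4415     0.3495
  Δ           0.2846    -0.1423
  eq          0.7261     0.2072
  solve Keq expr → x = -0.1423; check Q = 0.3931

Q₀ = 1.793; Q > K (proceeds reverse)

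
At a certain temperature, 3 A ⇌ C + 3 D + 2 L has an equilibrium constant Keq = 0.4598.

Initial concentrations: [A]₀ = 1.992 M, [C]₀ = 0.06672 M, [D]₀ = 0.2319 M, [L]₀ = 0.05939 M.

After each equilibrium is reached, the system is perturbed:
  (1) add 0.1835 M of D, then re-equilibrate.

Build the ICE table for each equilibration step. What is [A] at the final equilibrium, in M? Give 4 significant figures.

Q₀ = 3.7129e-07 vs Keq = 0.4598 ⇒ Q<K, forward
Step 1:
                   A          C          D          L
  init         1.992    0.06672     0.2319    0.05939
  Δ           -1.016     0.3387      1.016     0.6773
  eq           0.976     0.4054      1.248     0.7367
  solve Keq expr → x = 0.3387; check Q = 0.4598
Then add 0.1835 M of D.
Step 2:
                   A          C          D          L
  init         0.976     0.4054      1.431     0.7367
  Δ           0.0526   -0.01753    -0.0526   -0.03507
  eq           1.029     0.3878      1.379     0.7016
  solve Keq expr → x = -0.01753; check Q = 0.4598

[A]_eq = 1.029 M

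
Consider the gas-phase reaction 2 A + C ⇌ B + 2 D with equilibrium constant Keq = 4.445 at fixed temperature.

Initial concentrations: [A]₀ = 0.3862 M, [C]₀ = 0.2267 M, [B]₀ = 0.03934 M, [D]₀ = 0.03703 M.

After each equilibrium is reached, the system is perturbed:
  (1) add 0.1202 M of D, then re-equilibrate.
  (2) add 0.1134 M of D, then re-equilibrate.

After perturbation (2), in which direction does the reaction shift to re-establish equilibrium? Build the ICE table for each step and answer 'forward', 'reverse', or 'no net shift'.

Direction: reverse

Q₀ = 0.001595 vs Keq = 4.445 ⇒ Q<K, forward
Step 1:
                   A          C          B          D
  I           0.3862     0.2267    0.03934    0.03703
  C          -0.2334    -0.1167     0.1167     0.2334
  E           0.1528       0.11      0.156     0.2704
  solve Keq expr → x = 0.1167; check Q = 4.445
Then add 0.1202 M of D.
Step 2:
                   A          C          B          D
  I           0.1528       0.11      0.156     0.3906
  C          0.02951    0.01475   -0.01475   -0.02951
  E           0.1823     0.1247     0.1413     0.3611
  solve Keq expr → x = -0.01475; check Q = 4.445
Then add 0.1134 M of D.
Step 3:
                   A          C          B          D
  I           0.1823     0.1247     0.1413     0.4745
  C          0.02467    0.01233   -0.01233   -0.02467
  E            0.207     0.1371      0.129     0.4499
  solve Keq expr → x = -0.01233; check Q = 4.445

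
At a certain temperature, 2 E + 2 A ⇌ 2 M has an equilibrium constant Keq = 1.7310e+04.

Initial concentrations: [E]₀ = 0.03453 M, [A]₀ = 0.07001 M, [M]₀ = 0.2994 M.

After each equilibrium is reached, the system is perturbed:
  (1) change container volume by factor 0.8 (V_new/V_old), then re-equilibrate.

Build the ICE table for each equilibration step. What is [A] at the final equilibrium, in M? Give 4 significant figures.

Q₀ = 1.5339e+04 vs Keq = 1.7310e+04 ⇒ Q<K, forward
Step 1:
                   E          A          M
  I          0.03453    0.07001     0.2994
  C        -0.001279  -0.001279   0.001279
  E          0.03325    0.06873     0.3007
  solve Keq expr → x = 6.3957e-04; check Q = 1.7310e+04
Then change container volume by factor 0.8 (V_new/V_old).
Step 2:
                   E          A          M
  I          0.04156    0.08591     0.3758
  C        -0.005512  -0.005512   0.005512
  E          0.03605     0.0804     0.3814
  solve Keq expr → x = 0.002756; check Q = 1.7310e+04

[A]_eq = 0.0804 M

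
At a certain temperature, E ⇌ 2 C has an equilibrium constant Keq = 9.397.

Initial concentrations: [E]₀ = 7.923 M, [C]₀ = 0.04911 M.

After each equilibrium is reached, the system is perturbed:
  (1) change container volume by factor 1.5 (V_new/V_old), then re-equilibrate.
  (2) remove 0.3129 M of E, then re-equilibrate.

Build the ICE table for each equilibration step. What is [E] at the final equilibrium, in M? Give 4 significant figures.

[E]_eq = 2.542 M

Q₀ = 3.0440e-04 vs Keq = 9.397 ⇒ Q<K, forward
Step 1:
                  E         C
  I           7.923   0.04911
  C          -3.279     6.557
  E           4.644     6.606
  solve Keq expr → x = 3.279; check Q = 9.397
Then change container volume by factor 1.5 (V_new/V_old).
Step 2:
                  E         C
  I           3.096     4.404
  C         -0.3417    0.6835
  E           2.755     5.088
  solve Keq expr → x = 0.3417; check Q = 9.397
Then remove 0.3129 M of E.
Step 3:
                  E         C
  I           2.442     5.088
  C          0.1002   -0.2004
  E           2.542     4.887
  solve Keq expr → x = -0.1002; check Q = 9.397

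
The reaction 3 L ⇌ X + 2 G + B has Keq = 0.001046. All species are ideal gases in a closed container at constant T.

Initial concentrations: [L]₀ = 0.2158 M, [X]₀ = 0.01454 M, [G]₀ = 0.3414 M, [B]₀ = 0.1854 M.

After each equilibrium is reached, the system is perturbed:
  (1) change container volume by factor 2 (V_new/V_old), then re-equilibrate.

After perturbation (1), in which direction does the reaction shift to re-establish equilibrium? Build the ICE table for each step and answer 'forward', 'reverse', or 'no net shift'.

Direction: forward

Q₀ = 0.03126 vs Keq = 0.001046 ⇒ Q>K, reverse
Step 1:
                    L           X           G           B
  I            0.2158     0.01454      0.3414      0.1854
  C           0.04051     -0.0135    -0.02701     -0.0135
  E            0.2563    0.001037      0.3144      0.1719
  solve Keq expr → x = -0.0135; check Q = 0.001046
Then change container volume by factor 2 (V_new/V_old).
Step 2:
                    L           X           G           B
  I            0.1282  5.1831e-04      0.1572     0.08595
  C         -0.001402  4.6746e-04  9.3492e-04  4.6746e-04
  E            0.1268  9.8577e-04      0.1581     0.08642
  solve Keq expr → x = 4.6746e-04; check Q = 0.001046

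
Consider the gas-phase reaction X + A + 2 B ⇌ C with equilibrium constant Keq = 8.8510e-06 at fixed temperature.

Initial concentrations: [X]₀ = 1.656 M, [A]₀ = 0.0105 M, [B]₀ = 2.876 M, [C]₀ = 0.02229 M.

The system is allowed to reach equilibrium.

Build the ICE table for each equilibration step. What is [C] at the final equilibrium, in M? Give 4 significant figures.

[C]_eq = 4.1541e-06 M

Q₀ = 0.155 vs Keq = 8.8510e-06 ⇒ Q>K, reverse
Step 1:
                  X         A         B         C
  I           1.656    0.0105     2.876   0.02229
  C         0.02229   0.02229   0.04457  -0.02229
  E           1.678   0.03279     2.921 4.1541e-06
  solve Keq expr → x = -0.02229; check Q = 8.8510e-06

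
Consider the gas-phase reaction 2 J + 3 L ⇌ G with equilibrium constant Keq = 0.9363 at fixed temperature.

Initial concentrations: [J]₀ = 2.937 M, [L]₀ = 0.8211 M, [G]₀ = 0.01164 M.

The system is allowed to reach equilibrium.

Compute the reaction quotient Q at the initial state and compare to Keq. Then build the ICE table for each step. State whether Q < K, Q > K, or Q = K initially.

Q₀ = 0.002438; Q < K (proceeds forward)

Q₀ = 0.002438 vs Keq = 0.9363 ⇒ Q<K, forward
Step 1:
                  J         L         G
  I           2.937    0.8211   0.01164
  C         -0.3425   -0.5138    0.1713
  E           2.594    0.3073    0.1829
  solve Keq expr → x = 0.1713; check Q = 0.9363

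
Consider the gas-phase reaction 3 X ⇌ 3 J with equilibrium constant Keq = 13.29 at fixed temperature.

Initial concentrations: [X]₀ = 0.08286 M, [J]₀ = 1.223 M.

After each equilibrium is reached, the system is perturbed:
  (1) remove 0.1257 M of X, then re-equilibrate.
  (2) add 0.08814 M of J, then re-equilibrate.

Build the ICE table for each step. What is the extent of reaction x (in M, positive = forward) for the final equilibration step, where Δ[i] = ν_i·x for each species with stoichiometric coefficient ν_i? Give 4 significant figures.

x = -0.008721 M

Q₀ = 3215 vs Keq = 13.29 ⇒ Q>K, reverse
Step 1:
                   X          J
  I          0.08286      1.223
  C           0.3048    -0.3048
  E           0.3876     0.9182
  solve Keq expr → x = -0.1016; check Q = 13.29
Then remove 0.1257 M of X.
Step 2:
                   X          J
  I           0.2619     0.9182
  C          0.08839   -0.08839
  E           0.3503     0.8298
  solve Keq expr → x = -0.02946; check Q = 13.29
Then add 0.08814 M of J.
Step 3:
                   X          J
  I           0.3503      0.918
  C          0.02616   -0.02616
  E           0.3765     0.8918
  solve Keq expr → x = -0.008721; check Q = 13.29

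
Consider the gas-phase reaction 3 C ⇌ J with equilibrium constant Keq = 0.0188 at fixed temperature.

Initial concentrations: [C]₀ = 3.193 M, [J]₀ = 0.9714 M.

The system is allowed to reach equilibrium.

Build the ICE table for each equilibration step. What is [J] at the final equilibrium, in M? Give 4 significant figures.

[J]_eq = 0.8488 M

Q₀ = 0.02984 vs Keq = 0.0188 ⇒ Q>K, reverse
Step 1:
                   C          J
  init         3.193     0.9714
  Δ           0.3678    -0.1226
  eq           3.561     0.8488
  solve Keq expr → x = -0.1226; check Q = 0.0188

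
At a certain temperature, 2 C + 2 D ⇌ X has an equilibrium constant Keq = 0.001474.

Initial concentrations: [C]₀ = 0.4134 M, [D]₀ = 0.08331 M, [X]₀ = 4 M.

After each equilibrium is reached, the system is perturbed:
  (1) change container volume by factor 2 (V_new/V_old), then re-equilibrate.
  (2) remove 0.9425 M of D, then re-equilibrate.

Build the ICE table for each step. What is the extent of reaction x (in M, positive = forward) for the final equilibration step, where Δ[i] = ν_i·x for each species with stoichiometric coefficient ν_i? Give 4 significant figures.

Q₀ = 3372 vs Keq = 0.001474 ⇒ Q>K, reverse
Step 1:
                    C           D           X
  init         0.4134     0.08331           4
  Δ              5.27        5.27      -2.635
  eq            5.684       5.354       1.365
  solve Keq expr → x = -2.635; check Q = 0.001474
Then change container volume by factor 2 (V_new/V_old).
Step 2:
                    C           D           X
  init          2.842       2.677      0.6824
  Δ            0.8596      0.8596     -0.4298
  eq            3.702       3.536      0.2526
  solve Keq expr → x = -0.4298; check Q = 0.001474
Then remove 0.9425 M of D.
Step 3:
                    C           D           X
  init          3.702       2.594      0.2526
  Δ            0.1683      0.1683    -0.08415
  eq             3.87       2.762      0.1684
  solve Keq expr → x = -0.08415; check Q = 0.001474

x = -0.08415 M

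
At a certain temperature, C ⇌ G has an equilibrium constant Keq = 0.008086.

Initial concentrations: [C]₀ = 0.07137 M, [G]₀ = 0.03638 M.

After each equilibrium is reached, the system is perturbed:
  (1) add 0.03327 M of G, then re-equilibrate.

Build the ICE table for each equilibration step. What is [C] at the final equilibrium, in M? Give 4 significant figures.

[C]_eq = 0.1399 M

Q₀ = 0.5097 vs Keq = 0.008086 ⇒ Q>K, reverse
Step 1:
                    C           G
  I           0.07137     0.03638
  C           0.03552    -0.03552
  E            0.1069  8.6428e-04
  solve Keq expr → x = -0.03552; check Q = 0.008086
Then add 0.03327 M of G.
Step 2:
                    C           G
  I            0.1069     0.03413
  C             0.033      -0.033
  E            0.1399    0.001131
  solve Keq expr → x = -0.033; check Q = 0.008086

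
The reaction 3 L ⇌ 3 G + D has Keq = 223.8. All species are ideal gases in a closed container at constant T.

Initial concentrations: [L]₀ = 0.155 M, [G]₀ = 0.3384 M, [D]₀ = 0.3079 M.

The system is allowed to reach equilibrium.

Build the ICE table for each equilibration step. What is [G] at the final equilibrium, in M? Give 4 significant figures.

[G]_eq = 0.4424 M

Q₀ = 3.204 vs Keq = 223.8 ⇒ Q<K, forward
Step 1:
                    L           G           D
  I             0.155      0.3384      0.3079
  C            -0.104       0.104     0.03467
  E           0.05099      0.4424      0.3426
  solve Keq expr → x = 0.03467; check Q = 223.8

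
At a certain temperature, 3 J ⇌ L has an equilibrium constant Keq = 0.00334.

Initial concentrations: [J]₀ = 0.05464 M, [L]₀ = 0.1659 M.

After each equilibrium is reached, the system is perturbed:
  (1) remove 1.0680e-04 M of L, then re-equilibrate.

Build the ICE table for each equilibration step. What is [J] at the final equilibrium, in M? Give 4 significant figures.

Q₀ = 1017 vs Keq = 0.00334 ⇒ Q>K, reverse
Step 1:
                   J          L
  Initial    0.05464     0.1659
  Change       0.496    -0.1653
  Equil       0.5507 5.5772e-04
  solve Keq expr → x = -0.1653; check Q = 0.00334
Then remove 1.0680e-04 M of L.
Step 2:
                   J          L
  Initial     0.5507 4.5092e-04
  Change  -3.1751e-04 1.0584e-04
  Equil       0.5503 5.5675e-04
  solve Keq expr → x = 1.0584e-04; check Q = 0.00334

[J]_eq = 0.5503 M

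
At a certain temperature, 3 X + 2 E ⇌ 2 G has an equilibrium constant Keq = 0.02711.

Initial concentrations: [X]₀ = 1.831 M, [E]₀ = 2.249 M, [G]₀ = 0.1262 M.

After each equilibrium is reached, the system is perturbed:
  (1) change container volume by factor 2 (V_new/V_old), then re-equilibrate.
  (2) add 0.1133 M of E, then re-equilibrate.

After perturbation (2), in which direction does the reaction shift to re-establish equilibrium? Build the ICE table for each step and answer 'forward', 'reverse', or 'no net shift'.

Direction: forward

Q₀ = 5.1295e-04 vs Keq = 0.02711 ⇒ Q<K, forward
Step 1:
                   X          E          G
  Initial      1.831      2.249     0.1262
  Change      -0.518    -0.3454     0.3454
  Equil        1.313      1.904     0.4716
  solve Keq expr → x = 0.1727; check Q = 0.02711
Then change container volume by factor 2 (V_new/V_old).
Step 2:
                   X          E          G
  Initial     0.6565     0.9518     0.2358
  Change      0.1605      0.107     -0.107
  Equil        0.817      1.059     0.1288
  solve Keq expr → x = -0.05351; check Q = 0.02711
Then add 0.1133 M of E.
Step 3:
                   X          E          G
  Initial      0.817      1.172     0.1288
  Change    -0.01369  -0.009127   0.009127
  Equil       0.8033      1.163     0.1379
  solve Keq expr → x = 0.004564; check Q = 0.02711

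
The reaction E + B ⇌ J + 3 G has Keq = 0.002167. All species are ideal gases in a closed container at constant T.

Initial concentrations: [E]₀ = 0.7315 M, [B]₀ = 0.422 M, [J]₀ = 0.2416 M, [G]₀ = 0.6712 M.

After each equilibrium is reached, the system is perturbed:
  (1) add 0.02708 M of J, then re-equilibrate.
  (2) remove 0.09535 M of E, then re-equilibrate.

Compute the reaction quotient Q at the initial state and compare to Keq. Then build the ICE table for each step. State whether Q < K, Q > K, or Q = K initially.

Q₀ = 0.2367; Q > K (proceeds reverse)

Q₀ = 0.2367 vs Keq = 0.002167 ⇒ Q>K, reverse
Step 1:
                    E           B           J           G
  init         0.7315       0.422      0.2416      0.6712
  Δ            0.1482      0.1482     -0.1482     -0.4446
  eq           0.8797      0.5702      0.0934      0.2266
  solve Keq expr → x = -0.1482; check Q = 0.002167
Then add 0.02708 M of J.
Step 2:
                    E           B           J           G
  init         0.8797      0.5702      0.1205      0.2266
  Δ          0.004858    0.004858   -0.004858    -0.01457
  eq           0.8846      0.5751      0.1156       0.212
  solve Keq expr → x = -0.004858; check Q = 0.002167
Then remove 0.09535 M of E.
Step 3:
                    E           B           J           G
  init         0.7892      0.5751      0.1156       0.212
  Δ          0.002081    0.002081   -0.002081   -0.006243
  eq           0.7913      0.5771      0.1135      0.2058
  solve Keq expr → x = -0.002081; check Q = 0.002167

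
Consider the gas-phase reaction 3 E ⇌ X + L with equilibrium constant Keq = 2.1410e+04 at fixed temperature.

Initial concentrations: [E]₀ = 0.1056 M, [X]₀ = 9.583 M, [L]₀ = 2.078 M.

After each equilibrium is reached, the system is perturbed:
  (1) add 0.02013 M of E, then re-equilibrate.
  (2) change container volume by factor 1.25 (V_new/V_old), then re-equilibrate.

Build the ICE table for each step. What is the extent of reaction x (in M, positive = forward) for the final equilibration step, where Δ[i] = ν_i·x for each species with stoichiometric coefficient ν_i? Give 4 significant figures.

x = -0.002 M

Q₀ = 1.6910e+04 vs Keq = 2.1410e+04 ⇒ Q<K, forward
Step 1:
                   E          X          L
  Initial     0.1056      9.583      2.078
  Change   -0.007936   0.002645   0.002645
  Equil      0.09766      9.586      2.081
  solve Keq expr → x = 0.002645; check Q = 2.1410e+04
Then add 0.02013 M of E.
Step 2:
                   E          X          L
  Initial     0.1178      9.586      2.081
  Change       -0.02   0.006668   0.006668
  Equil      0.09779      9.592      2.087
  solve Keq expr → x = 0.006668; check Q = 2.1410e+04
Then change container volume by factor 1.25 (V_new/V_old).
Step 3:
                   E          X          L
  Initial    0.07823      7.674       1.67
  Change       0.006     -0.002     -0.002
  Equil      0.08423      7.672      1.668
  solve Keq expr → x = -0.002; check Q = 2.1410e+04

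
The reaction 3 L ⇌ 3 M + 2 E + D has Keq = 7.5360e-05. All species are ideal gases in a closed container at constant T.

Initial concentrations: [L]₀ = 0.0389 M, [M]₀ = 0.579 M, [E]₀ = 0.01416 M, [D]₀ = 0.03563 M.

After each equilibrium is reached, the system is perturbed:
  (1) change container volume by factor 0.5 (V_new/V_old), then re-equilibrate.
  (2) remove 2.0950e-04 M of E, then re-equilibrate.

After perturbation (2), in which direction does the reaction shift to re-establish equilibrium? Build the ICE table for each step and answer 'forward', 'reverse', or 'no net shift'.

Direction: forward

Q₀ = 0.02356 vs Keq = 7.5360e-05 ⇒ Q>K, reverse
Step 1:
                  L         M         E         D
  I          0.0389     0.579   0.01416   0.03563
  C         0.01873  -0.01873  -0.01249 -0.006245
  E         0.05763    0.5603  0.001671   0.02939
  solve Keq expr → x = -0.006245; check Q = 7.5360e-05
Then change container volume by factor 0.5 (V_new/V_old).
Step 2:
                  L         M         E         D
  I          0.1153     1.121  0.003342   0.05877
  C        0.003143 -0.003143 -0.002095 -0.001048
  E          0.1184     1.117  0.001246   0.05772
  solve Keq expr → x = -0.001048; check Q = 7.5360e-05
Then remove 2.0950e-04 M of E.
Step 3:
                  L         M         E         D
  I          0.1184     1.117  0.001037   0.05772
  C       -3.0464e-04 3.0464e-04 2.0310e-04 1.0155e-04
  E          0.1181     1.118   0.00124   0.05782
  solve Keq expr → x = 1.0155e-04; check Q = 7.5360e-05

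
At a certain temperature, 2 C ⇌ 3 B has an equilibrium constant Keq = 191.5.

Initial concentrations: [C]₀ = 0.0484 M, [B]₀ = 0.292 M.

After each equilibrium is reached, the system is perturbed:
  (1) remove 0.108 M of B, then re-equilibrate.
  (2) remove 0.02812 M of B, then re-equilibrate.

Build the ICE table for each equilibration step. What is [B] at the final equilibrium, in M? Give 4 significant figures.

[B]_eq = 0.2175 M

Q₀ = 10.63 vs Keq = 191.5 ⇒ Q<K, forward
Step 1:
                   C          B
  init        0.0484      0.292
  Δ         -0.03389    0.05084
  eq         0.01451     0.3428
  solve Keq expr → x = 0.01695; check Q = 191.5
Then remove 0.108 M of B.
Step 2:
                   C          B
  init       0.01451     0.2348
  Δ         -0.00582   0.008729
  eq        0.008687     0.2436
  solve Keq expr → x = 0.00291; check Q = 191.5
Then remove 0.02812 M of B.
Step 3:
                   C          B
  init      0.008687     0.2155
  Δ        -0.001357   0.002036
  eq        0.007329     0.2175
  solve Keq expr → x = 6.7866e-04; check Q = 191.5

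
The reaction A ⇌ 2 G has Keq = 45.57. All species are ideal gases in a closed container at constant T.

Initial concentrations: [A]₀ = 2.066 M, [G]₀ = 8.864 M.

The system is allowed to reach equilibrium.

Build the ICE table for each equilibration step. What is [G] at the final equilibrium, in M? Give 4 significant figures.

[G]_eq = 9.245 M

Q₀ = 38.03 vs Keq = 45.57 ⇒ Q<K, forward
Step 1:
                  A         G
  I           2.066     8.864
  C         -0.1905    0.3809
  E           1.876     9.245
  solve Keq expr → x = 0.1905; check Q = 45.57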